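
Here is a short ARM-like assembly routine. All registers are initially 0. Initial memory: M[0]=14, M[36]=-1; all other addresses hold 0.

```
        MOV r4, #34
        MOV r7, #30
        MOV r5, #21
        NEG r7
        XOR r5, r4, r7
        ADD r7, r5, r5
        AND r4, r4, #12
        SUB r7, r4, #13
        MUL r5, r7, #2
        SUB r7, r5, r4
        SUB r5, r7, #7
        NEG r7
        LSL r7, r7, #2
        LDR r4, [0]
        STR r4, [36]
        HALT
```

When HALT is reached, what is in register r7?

after MOV r4, #34: r4=34
after MOV r7, #30: r7=30
after MOV r5, #21: r5=21
after NEG r7: r7=-(30)=-30
after XOR r5, r4, r7: r5=34^(-30)=-64
after ADD r7, r5, r5: r7=(-64)+(-64)=-128
after AND r4, r4, #12: r4=34&12=0
after SUB r7, r4, #13: r7=0-13=-13
after MUL r5, r7, #2: r5=(-13)*2=-26
after SUB r7, r5, r4: r7=(-26)-0=-26
after SUB r5, r7, #7: r5=(-26)-7=-33
after NEG r7: r7=-(-26)=26
after LSL r7, r7, #2: r7=26<<2=104
after LDR r4, [0]: r4=M[0]=14
STR r4, [36] → M[36]=14
halt.

104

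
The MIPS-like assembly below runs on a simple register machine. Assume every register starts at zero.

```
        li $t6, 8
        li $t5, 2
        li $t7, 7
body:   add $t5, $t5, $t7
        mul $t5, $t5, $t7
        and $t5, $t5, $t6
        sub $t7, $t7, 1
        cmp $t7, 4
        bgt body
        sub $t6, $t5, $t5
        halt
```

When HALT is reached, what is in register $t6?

$t6=8
$t5=2
$t7=7
$t5=2+7=9
$t5=9*7=63
$t5=63&8=8
$t7=7-1=6
cmp $t7, 4  (cmp 6,4)
bgt body: taken
$t5=8+6=14
$t5=14*6=84
$t5=84&8=0
$t7=6-1=5
cmp $t7, 4  (cmp 5,4)
bgt body: taken
$t5=0+5=5
$t5=5*5=25
$t5=25&8=8
$t7=5-1=4
cmp $t7, 4  (cmp 4,4)
bgt body: not taken
$t6=8-8=0
halt.

0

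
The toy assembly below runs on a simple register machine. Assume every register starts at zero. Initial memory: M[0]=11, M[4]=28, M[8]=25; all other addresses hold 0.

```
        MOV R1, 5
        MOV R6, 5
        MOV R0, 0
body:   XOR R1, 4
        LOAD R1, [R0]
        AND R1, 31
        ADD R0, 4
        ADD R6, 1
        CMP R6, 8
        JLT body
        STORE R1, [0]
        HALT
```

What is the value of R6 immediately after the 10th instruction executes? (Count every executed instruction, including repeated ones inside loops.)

R1=5
R6=5
R0=0
R1=5^4=1
R1=M[0]=11
R1=11&31=11
R0=0+4=4
R6=5+1=6
CMP R6, 8  (cmp 6,8)
JLT body: taken
After step 10: R6 = 6.

6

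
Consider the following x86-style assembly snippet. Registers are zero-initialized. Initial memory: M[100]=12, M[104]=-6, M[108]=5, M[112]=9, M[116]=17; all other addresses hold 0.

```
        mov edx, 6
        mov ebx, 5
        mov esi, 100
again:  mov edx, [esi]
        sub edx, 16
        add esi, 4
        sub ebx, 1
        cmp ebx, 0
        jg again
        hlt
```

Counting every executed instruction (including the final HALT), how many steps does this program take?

edx=6
ebx=5
esi=100
edx=M[100]=12
edx=12-16=-4
esi=100+4=104
ebx=5-1=4
cmp ebx, 0  (cmp 4,0)
jg again: taken
edx=M[104]=-6
edx=(-6)-16=-22
esi=104+4=108
ebx=4-1=3
cmp ebx, 0  (cmp 3,0)
jg again: taken
edx=M[108]=5
edx=5-16=-11
esi=108+4=112
ebx=3-1=2
cmp ebx, 0  (cmp 2,0)
jg again: taken
edx=M[112]=9
edx=9-16=-7
esi=112+4=116
ebx=2-1=1
cmp ebx, 0  (cmp 1,0)
jg again: taken
edx=M[116]=17
edx=17-16=1
esi=116+4=120
ebx=1-1=0
cmp ebx, 0  (cmp 0,0)
jg again: not taken
halt.
Total executed instructions: 34.

34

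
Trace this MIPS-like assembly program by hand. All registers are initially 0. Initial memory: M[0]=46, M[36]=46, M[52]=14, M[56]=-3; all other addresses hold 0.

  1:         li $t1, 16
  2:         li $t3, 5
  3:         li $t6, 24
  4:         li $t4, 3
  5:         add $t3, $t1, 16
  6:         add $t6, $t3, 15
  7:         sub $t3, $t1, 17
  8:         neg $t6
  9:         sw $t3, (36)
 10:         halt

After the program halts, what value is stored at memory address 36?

after li $t1, 16: $t1=16
after li $t3, 5: $t3=5
after li $t6, 24: $t6=24
after li $t4, 3: $t4=3
after add $t3, $t1, 16: $t3=16+16=32
after add $t6, $t3, 15: $t6=32+15=47
after sub $t3, $t1, 17: $t3=16-17=-1
after neg $t6: $t6=-(47)=-47
sw $t3, (36) → M[36]=-1
halt.

-1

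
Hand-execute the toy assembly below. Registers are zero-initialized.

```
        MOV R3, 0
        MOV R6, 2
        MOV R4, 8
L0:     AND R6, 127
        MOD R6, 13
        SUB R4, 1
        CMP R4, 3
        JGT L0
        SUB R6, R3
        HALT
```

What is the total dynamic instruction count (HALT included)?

after MOV R3, 0: R3=0
after MOV R6, 2: R6=2
after MOV R4, 8: R4=8
after AND R6, 127: R6=2&127=2
after MOD R6, 13: R6=2%13=2
after SUB R4, 1: R4=8-1=7
CMP R4, 3  (cmp 7,3)
JGT L0: taken
after AND R6, 127: R6=2&127=2
after MOD R6, 13: R6=2%13=2
after SUB R4, 1: R4=7-1=6
CMP R4, 3  (cmp 6,3)
JGT L0: taken
after AND R6, 127: R6=2&127=2
after MOD R6, 13: R6=2%13=2
after SUB R4, 1: R4=6-1=5
CMP R4, 3  (cmp 5,3)
JGT L0: taken
after AND R6, 127: R6=2&127=2
after MOD R6, 13: R6=2%13=2
after SUB R4, 1: R4=5-1=4
CMP R4, 3  (cmp 4,3)
JGT L0: taken
after AND R6, 127: R6=2&127=2
after MOD R6, 13: R6=2%13=2
after SUB R4, 1: R4=4-1=3
CMP R4, 3  (cmp 3,3)
JGT L0: not taken
after SUB R6, R3: R6=2-0=2
halt.
Total executed instructions: 30.

30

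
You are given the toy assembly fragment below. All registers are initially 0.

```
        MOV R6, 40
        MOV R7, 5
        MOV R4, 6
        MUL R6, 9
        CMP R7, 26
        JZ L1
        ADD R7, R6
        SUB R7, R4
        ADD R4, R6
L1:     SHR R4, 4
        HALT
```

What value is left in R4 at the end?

after MOV R6, 40: R6=40
after MOV R7, 5: R7=5
after MOV R4, 6: R4=6
after MUL R6, 9: R6=40*9=360
CMP R7, 26  (cmp 5,26)
JZ L1: not taken
after ADD R7, R6: R7=5+360=365
after SUB R7, R4: R7=365-6=359
after ADD R4, R6: R4=6+360=366
after SHR R4, 4: R4=366>>4=22
halt.

22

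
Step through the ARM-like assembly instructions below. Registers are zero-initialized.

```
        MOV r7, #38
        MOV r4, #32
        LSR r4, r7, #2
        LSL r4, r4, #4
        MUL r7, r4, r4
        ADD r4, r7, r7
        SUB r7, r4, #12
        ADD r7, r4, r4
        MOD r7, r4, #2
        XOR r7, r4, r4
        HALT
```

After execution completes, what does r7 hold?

0

r7=38
r4=32
r4=38>>2=9
r4=9<<4=144
r7=144*144=20736
r4=20736+20736=41472
r7=41472-12=41460
r7=41472+41472=82944
r7=41472%2=0
r7=41472^41472=0
halt.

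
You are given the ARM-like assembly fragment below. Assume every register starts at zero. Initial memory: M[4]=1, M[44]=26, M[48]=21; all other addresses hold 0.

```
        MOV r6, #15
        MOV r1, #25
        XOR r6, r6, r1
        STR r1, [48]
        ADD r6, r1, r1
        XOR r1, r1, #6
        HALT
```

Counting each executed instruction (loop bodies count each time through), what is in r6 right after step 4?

after MOV r6, #15: r6=15
after MOV r1, #25: r1=25
after XOR r6, r6, r1: r6=15^25=22
STR r1, [48] → M[48]=25
After step 4: r6 = 22.

22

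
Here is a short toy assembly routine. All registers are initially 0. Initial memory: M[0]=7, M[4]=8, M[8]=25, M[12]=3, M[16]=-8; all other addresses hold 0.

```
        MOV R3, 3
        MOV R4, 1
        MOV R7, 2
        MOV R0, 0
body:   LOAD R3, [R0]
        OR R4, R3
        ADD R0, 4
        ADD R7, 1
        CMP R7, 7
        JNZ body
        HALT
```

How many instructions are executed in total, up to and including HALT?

35

MOV R3, 3 → R3=3
MOV R4, 1 → R4=1
MOV R7, 2 → R7=2
MOV R0, 0 → R0=0
LOAD R3, [R0] → R3=M[0]=7
OR R4, R3 → R4=1|7=7
ADD R0, 4 → R0=0+4=4
ADD R7, 1 → R7=2+1=3
CMP R7, 7  (cmp 3,7)
JNZ body: taken
LOAD R3, [R0] → R3=M[4]=8
OR R4, R3 → R4=7|8=15
ADD R0, 4 → R0=4+4=8
ADD R7, 1 → R7=3+1=4
CMP R7, 7  (cmp 4,7)
JNZ body: taken
LOAD R3, [R0] → R3=M[8]=25
OR R4, R3 → R4=15|25=31
ADD R0, 4 → R0=8+4=12
ADD R7, 1 → R7=4+1=5
CMP R7, 7  (cmp 5,7)
JNZ body: taken
LOAD R3, [R0] → R3=M[12]=3
OR R4, R3 → R4=31|3=31
ADD R0, 4 → R0=12+4=16
ADD R7, 1 → R7=5+1=6
CMP R7, 7  (cmp 6,7)
JNZ body: taken
LOAD R3, [R0] → R3=M[16]=-8
OR R4, R3 → R4=31|(-8)=-1
ADD R0, 4 → R0=16+4=20
ADD R7, 1 → R7=6+1=7
CMP R7, 7  (cmp 7,7)
JNZ body: not taken
halt.
Total executed instructions: 35.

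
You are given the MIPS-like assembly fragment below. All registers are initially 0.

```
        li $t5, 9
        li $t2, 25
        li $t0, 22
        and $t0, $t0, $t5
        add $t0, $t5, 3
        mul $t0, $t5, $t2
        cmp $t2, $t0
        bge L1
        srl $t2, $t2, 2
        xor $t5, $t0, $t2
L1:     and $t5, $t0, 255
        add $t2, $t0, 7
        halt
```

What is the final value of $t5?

225

li $t5, 9 → $t5=9
li $t2, 25 → $t2=25
li $t0, 22 → $t0=22
and $t0, $t0, $t5 → $t0=22&9=0
add $t0, $t5, 3 → $t0=9+3=12
mul $t0, $t5, $t2 → $t0=9*25=225
cmp $t2, $t0  (cmp 25,225)
bge L1: not taken
srl $t2, $t2, 2 → $t2=25>>2=6
xor $t5, $t0, $t2 → $t5=225^6=231
and $t5, $t0, 255 → $t5=225&255=225
add $t2, $t0, 7 → $t2=225+7=232
halt.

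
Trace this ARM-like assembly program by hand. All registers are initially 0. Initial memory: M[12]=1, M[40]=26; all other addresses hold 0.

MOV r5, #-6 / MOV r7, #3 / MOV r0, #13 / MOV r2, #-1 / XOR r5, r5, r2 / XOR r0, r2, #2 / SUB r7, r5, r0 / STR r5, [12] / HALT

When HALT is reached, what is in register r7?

r5=-6
r7=3
r0=13
r2=-1
r5=(-6)^(-1)=5
r0=(-1)^2=-3
r7=5-(-3)=8
STR r5, [12] → M[12]=5
halt.

8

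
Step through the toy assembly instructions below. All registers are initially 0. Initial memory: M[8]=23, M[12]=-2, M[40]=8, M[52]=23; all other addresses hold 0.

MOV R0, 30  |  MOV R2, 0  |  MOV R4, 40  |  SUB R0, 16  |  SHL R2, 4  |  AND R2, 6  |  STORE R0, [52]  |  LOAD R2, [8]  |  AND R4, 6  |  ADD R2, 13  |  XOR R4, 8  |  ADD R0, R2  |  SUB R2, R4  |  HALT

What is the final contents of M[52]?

after MOV R0, 30: R0=30
after MOV R2, 0: R2=0
after MOV R4, 40: R4=40
after SUB R0, 16: R0=30-16=14
after SHL R2, 4: R2=0<<4=0
after AND R2, 6: R2=0&6=0
STORE R0, [52] → M[52]=14
after LOAD R2, [8]: R2=M[8]=23
after AND R4, 6: R4=40&6=0
after ADD R2, 13: R2=23+13=36
after XOR R4, 8: R4=0^8=8
after ADD R0, R2: R0=14+36=50
after SUB R2, R4: R2=36-8=28
halt.

14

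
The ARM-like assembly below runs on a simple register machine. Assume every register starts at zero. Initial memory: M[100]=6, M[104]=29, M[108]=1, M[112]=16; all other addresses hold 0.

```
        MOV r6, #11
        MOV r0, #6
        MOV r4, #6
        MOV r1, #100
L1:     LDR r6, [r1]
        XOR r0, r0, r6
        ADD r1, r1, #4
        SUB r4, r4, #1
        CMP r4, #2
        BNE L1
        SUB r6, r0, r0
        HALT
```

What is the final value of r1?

116

r6=11
r0=6
r4=6
r1=100
r6=M[100]=6
r0=6^6=0
r1=100+4=104
r4=6-1=5
CMP r4, #2  (cmp 5,2)
BNE L1: taken
r6=M[104]=29
r0=0^29=29
r1=104+4=108
r4=5-1=4
CMP r4, #2  (cmp 4,2)
BNE L1: taken
r6=M[108]=1
r0=29^1=28
r1=108+4=112
r4=4-1=3
CMP r4, #2  (cmp 3,2)
BNE L1: taken
r6=M[112]=16
r0=28^16=12
r1=112+4=116
r4=3-1=2
CMP r4, #2  (cmp 2,2)
BNE L1: not taken
r6=12-12=0
halt.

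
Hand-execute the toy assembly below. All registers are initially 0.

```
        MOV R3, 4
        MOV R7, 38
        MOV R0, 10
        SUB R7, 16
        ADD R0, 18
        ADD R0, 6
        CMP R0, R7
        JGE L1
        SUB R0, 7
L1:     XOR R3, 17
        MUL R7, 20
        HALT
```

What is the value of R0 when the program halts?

34

R3=4
R7=38
R0=10
R7=38-16=22
R0=10+18=28
R0=28+6=34
CMP R0, R7  (cmp 34,22)
JGE L1: taken
R3=4^17=21
R7=22*20=440
halt.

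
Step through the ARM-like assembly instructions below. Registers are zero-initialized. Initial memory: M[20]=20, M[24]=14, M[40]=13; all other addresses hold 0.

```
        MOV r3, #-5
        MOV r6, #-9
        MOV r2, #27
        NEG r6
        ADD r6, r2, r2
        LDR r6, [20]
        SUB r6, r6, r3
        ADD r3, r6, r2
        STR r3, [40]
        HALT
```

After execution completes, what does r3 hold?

after MOV r3, #-5: r3=-5
after MOV r6, #-9: r6=-9
after MOV r2, #27: r2=27
after NEG r6: r6=-(-9)=9
after ADD r6, r2, r2: r6=27+27=54
after LDR r6, [20]: r6=M[20]=20
after SUB r6, r6, r3: r6=20-(-5)=25
after ADD r3, r6, r2: r3=25+27=52
STR r3, [40] → M[40]=52
halt.

52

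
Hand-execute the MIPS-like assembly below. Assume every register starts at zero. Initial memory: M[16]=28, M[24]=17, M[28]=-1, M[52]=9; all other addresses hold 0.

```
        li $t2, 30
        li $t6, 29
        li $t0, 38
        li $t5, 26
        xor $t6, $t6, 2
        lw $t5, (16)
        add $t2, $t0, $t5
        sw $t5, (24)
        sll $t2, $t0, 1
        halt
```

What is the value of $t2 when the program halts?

76

after li $t2, 30: $t2=30
after li $t6, 29: $t6=29
after li $t0, 38: $t0=38
after li $t5, 26: $t5=26
after xor $t6, $t6, 2: $t6=29^2=31
after lw $t5, (16): $t5=M[16]=28
after add $t2, $t0, $t5: $t2=38+28=66
sw $t5, (24) → M[24]=28
after sll $t2, $t0, 1: $t2=38<<1=76
halt.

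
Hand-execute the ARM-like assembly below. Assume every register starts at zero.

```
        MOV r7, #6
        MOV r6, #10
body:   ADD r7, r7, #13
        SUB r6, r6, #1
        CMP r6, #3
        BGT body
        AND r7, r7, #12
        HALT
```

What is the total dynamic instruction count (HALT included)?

32

r7=6
r6=10
r7=6+13=19
r6=10-1=9
CMP r6, #3  (cmp 9,3)
BGT body: taken
r7=19+13=32
r6=9-1=8
CMP r6, #3  (cmp 8,3)
BGT body: taken
r7=32+13=45
r6=8-1=7
CMP r6, #3  (cmp 7,3)
BGT body: taken
r7=45+13=58
r6=7-1=6
CMP r6, #3  (cmp 6,3)
BGT body: taken
r7=58+13=71
r6=6-1=5
CMP r6, #3  (cmp 5,3)
BGT body: taken
r7=71+13=84
r6=5-1=4
CMP r6, #3  (cmp 4,3)
BGT body: taken
r7=84+13=97
r6=4-1=3
CMP r6, #3  (cmp 3,3)
BGT body: not taken
r7=97&12=0
halt.
Total executed instructions: 32.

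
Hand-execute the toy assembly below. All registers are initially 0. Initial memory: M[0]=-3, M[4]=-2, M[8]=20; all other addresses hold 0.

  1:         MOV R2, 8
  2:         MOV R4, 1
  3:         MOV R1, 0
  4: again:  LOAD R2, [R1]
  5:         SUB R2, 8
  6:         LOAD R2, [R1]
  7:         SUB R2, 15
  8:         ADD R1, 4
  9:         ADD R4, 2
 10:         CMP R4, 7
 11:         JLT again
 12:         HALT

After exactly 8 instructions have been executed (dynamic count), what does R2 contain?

-18

after MOV R2, 8: R2=8
after MOV R4, 1: R4=1
after MOV R1, 0: R1=0
after LOAD R2, [R1]: R2=M[0]=-3
after SUB R2, 8: R2=(-3)-8=-11
after LOAD R2, [R1]: R2=M[0]=-3
after SUB R2, 15: R2=(-3)-15=-18
after ADD R1, 4: R1=0+4=4
After step 8: R2 = -18.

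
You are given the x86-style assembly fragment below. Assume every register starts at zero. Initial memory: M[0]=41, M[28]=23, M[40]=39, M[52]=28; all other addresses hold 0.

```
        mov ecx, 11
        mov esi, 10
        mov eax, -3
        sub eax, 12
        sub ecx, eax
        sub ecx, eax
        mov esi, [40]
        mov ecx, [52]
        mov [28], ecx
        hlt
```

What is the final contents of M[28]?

28

mov ecx, 11 → ecx=11
mov esi, 10 → esi=10
mov eax, -3 → eax=-3
sub eax, 12 → eax=(-3)-12=-15
sub ecx, eax → ecx=11-(-15)=26
sub ecx, eax → ecx=26-(-15)=41
mov esi, [40] → esi=M[40]=39
mov ecx, [52] → ecx=M[52]=28
mov [28], ecx → M[28]=28
halt.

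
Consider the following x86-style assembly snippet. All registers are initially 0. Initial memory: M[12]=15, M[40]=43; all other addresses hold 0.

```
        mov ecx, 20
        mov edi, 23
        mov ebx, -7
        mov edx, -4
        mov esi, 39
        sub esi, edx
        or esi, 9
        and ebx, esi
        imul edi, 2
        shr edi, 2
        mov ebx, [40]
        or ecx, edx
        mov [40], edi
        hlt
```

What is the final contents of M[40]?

mov ecx, 20 → ecx=20
mov edi, 23 → edi=23
mov ebx, -7 → ebx=-7
mov edx, -4 → edx=-4
mov esi, 39 → esi=39
sub esi, edx → esi=39-(-4)=43
or esi, 9 → esi=43|9=43
and ebx, esi → ebx=(-7)&43=41
imul edi, 2 → edi=23*2=46
shr edi, 2 → edi=46>>2=11
mov ebx, [40] → ebx=M[40]=43
or ecx, edx → ecx=20|(-4)=-4
mov [40], edi → M[40]=11
halt.

11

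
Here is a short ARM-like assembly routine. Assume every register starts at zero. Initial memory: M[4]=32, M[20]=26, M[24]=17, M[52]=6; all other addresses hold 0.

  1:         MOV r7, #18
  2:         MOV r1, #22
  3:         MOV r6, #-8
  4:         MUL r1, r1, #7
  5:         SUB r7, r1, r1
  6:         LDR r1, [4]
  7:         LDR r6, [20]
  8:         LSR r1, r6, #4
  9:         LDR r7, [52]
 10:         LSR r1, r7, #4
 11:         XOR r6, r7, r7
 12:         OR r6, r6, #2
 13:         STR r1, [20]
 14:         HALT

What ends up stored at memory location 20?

0

MOV r7, #18 → r7=18
MOV r1, #22 → r1=22
MOV r6, #-8 → r6=-8
MUL r1, r1, #7 → r1=22*7=154
SUB r7, r1, r1 → r7=154-154=0
LDR r1, [4] → r1=M[4]=32
LDR r6, [20] → r6=M[20]=26
LSR r1, r6, #4 → r1=26>>4=1
LDR r7, [52] → r7=M[52]=6
LSR r1, r7, #4 → r1=6>>4=0
XOR r6, r7, r7 → r6=6^6=0
OR r6, r6, #2 → r6=0|2=2
STR r1, [20] → M[20]=0
halt.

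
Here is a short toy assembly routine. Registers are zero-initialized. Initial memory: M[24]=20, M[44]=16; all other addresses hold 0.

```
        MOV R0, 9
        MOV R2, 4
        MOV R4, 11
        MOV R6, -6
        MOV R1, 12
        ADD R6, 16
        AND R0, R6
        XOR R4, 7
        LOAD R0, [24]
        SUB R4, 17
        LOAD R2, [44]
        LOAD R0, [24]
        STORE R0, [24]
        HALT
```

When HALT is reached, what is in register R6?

10

MOV R0, 9 → R0=9
MOV R2, 4 → R2=4
MOV R4, 11 → R4=11
MOV R6, -6 → R6=-6
MOV R1, 12 → R1=12
ADD R6, 16 → R6=(-6)+16=10
AND R0, R6 → R0=9&10=8
XOR R4, 7 → R4=11^7=12
LOAD R0, [24] → R0=M[24]=20
SUB R4, 17 → R4=12-17=-5
LOAD R2, [44] → R2=M[44]=16
LOAD R0, [24] → R0=M[24]=20
STORE R0, [24] → M[24]=20
halt.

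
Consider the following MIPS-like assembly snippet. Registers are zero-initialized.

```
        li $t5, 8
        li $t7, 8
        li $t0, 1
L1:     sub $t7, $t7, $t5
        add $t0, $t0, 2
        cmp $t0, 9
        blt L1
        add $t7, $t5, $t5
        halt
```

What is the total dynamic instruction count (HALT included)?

21

after li $t5, 8: $t5=8
after li $t7, 8: $t7=8
after li $t0, 1: $t0=1
after sub $t7, $t7, $t5: $t7=8-8=0
after add $t0, $t0, 2: $t0=1+2=3
cmp $t0, 9  (cmp 3,9)
blt L1: taken
after sub $t7, $t7, $t5: $t7=0-8=-8
after add $t0, $t0, 2: $t0=3+2=5
cmp $t0, 9  (cmp 5,9)
blt L1: taken
after sub $t7, $t7, $t5: $t7=(-8)-8=-16
after add $t0, $t0, 2: $t0=5+2=7
cmp $t0, 9  (cmp 7,9)
blt L1: taken
after sub $t7, $t7, $t5: $t7=(-16)-8=-24
after add $t0, $t0, 2: $t0=7+2=9
cmp $t0, 9  (cmp 9,9)
blt L1: not taken
after add $t7, $t5, $t5: $t7=8+8=16
halt.
Total executed instructions: 21.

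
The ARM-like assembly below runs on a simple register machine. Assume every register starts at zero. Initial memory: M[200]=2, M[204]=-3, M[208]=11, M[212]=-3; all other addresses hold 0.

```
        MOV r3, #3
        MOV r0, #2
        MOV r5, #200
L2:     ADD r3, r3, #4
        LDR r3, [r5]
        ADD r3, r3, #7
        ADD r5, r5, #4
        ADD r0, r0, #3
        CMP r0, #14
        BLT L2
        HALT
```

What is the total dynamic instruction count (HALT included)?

32

MOV r3, #3 → r3=3
MOV r0, #2 → r0=2
MOV r5, #200 → r5=200
ADD r3, r3, #4 → r3=3+4=7
LDR r3, [r5] → r3=M[200]=2
ADD r3, r3, #7 → r3=2+7=9
ADD r5, r5, #4 → r5=200+4=204
ADD r0, r0, #3 → r0=2+3=5
CMP r0, #14  (cmp 5,14)
BLT L2: taken
ADD r3, r3, #4 → r3=9+4=13
LDR r3, [r5] → r3=M[204]=-3
ADD r3, r3, #7 → r3=(-3)+7=4
ADD r5, r5, #4 → r5=204+4=208
ADD r0, r0, #3 → r0=5+3=8
CMP r0, #14  (cmp 8,14)
BLT L2: taken
ADD r3, r3, #4 → r3=4+4=8
LDR r3, [r5] → r3=M[208]=11
ADD r3, r3, #7 → r3=11+7=18
ADD r5, r5, #4 → r5=208+4=212
ADD r0, r0, #3 → r0=8+3=11
CMP r0, #14  (cmp 11,14)
BLT L2: taken
ADD r3, r3, #4 → r3=18+4=22
LDR r3, [r5] → r3=M[212]=-3
ADD r3, r3, #7 → r3=(-3)+7=4
ADD r5, r5, #4 → r5=212+4=216
ADD r0, r0, #3 → r0=11+3=14
CMP r0, #14  (cmp 14,14)
BLT L2: not taken
halt.
Total executed instructions: 32.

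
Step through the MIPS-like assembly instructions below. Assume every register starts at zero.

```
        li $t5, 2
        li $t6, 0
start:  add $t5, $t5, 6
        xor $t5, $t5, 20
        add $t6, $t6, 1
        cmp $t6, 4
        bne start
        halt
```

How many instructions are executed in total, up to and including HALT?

$t5=2
$t6=0
$t5=2+6=8
$t5=8^20=28
$t6=0+1=1
cmp $t6, 4  (cmp 1,4)
bne start: taken
$t5=28+6=34
$t5=34^20=54
$t6=1+1=2
cmp $t6, 4  (cmp 2,4)
bne start: taken
$t5=54+6=60
$t5=60^20=40
$t6=2+1=3
cmp $t6, 4  (cmp 3,4)
bne start: taken
$t5=40+6=46
$t5=46^20=58
$t6=3+1=4
cmp $t6, 4  (cmp 4,4)
bne start: not taken
halt.
Total executed instructions: 23.

23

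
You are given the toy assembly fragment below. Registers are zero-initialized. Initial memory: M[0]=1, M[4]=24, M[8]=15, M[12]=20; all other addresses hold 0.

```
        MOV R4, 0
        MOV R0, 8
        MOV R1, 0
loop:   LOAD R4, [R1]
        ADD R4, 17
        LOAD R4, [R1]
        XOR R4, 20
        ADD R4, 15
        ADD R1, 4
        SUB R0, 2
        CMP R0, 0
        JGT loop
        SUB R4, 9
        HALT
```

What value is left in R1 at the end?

after MOV R4, 0: R4=0
after MOV R0, 8: R0=8
after MOV R1, 0: R1=0
after LOAD R4, [R1]: R4=M[0]=1
after ADD R4, 17: R4=1+17=18
after LOAD R4, [R1]: R4=M[0]=1
after XOR R4, 20: R4=1^20=21
after ADD R4, 15: R4=21+15=36
after ADD R1, 4: R1=0+4=4
after SUB R0, 2: R0=8-2=6
CMP R0, 0  (cmp 6,0)
JGT loop: taken
after LOAD R4, [R1]: R4=M[4]=24
after ADD R4, 17: R4=24+17=41
after LOAD R4, [R1]: R4=M[4]=24
after XOR R4, 20: R4=24^20=12
after ADD R4, 15: R4=12+15=27
after ADD R1, 4: R1=4+4=8
after SUB R0, 2: R0=6-2=4
CMP R0, 0  (cmp 4,0)
JGT loop: taken
after LOAD R4, [R1]: R4=M[8]=15
after ADD R4, 17: R4=15+17=32
after LOAD R4, [R1]: R4=M[8]=15
after XOR R4, 20: R4=15^20=27
after ADD R4, 15: R4=27+15=42
after ADD R1, 4: R1=8+4=12
after SUB R0, 2: R0=4-2=2
CMP R0, 0  (cmp 2,0)
JGT loop: taken
after LOAD R4, [R1]: R4=M[12]=20
after ADD R4, 17: R4=20+17=37
after LOAD R4, [R1]: R4=M[12]=20
after XOR R4, 20: R4=20^20=0
after ADD R4, 15: R4=0+15=15
after ADD R1, 4: R1=12+4=16
after SUB R0, 2: R0=2-2=0
CMP R0, 0  (cmp 0,0)
JGT loop: not taken
after SUB R4, 9: R4=15-9=6
halt.

16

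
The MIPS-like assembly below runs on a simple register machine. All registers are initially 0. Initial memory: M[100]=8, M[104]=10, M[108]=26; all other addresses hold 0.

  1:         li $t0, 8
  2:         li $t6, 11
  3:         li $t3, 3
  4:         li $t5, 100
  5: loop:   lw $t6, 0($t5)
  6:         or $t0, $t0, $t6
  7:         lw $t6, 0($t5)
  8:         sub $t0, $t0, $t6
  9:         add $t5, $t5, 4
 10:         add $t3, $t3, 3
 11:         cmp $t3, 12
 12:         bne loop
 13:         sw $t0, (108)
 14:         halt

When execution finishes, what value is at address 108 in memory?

0

$t0=8
$t6=11
$t3=3
$t5=100
$t6=M[100]=8
$t0=8|8=8
$t6=M[100]=8
$t0=8-8=0
$t5=100+4=104
$t3=3+3=6
cmp $t3, 12  (cmp 6,12)
bne loop: taken
$t6=M[104]=10
$t0=0|10=10
$t6=M[104]=10
$t0=10-10=0
$t5=104+4=108
$t3=6+3=9
cmp $t3, 12  (cmp 9,12)
bne loop: taken
$t6=M[108]=26
$t0=0|26=26
$t6=M[108]=26
$t0=26-26=0
$t5=108+4=112
$t3=9+3=12
cmp $t3, 12  (cmp 12,12)
bne loop: not taken
sw $t0, (108) → M[108]=0
halt.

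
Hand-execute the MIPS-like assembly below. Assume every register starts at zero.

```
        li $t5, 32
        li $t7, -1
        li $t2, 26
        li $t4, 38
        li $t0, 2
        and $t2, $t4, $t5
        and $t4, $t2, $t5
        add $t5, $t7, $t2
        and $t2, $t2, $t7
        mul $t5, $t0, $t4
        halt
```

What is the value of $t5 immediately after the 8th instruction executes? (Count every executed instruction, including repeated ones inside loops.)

31

after li $t5, 32: $t5=32
after li $t7, -1: $t7=-1
after li $t2, 26: $t2=26
after li $t4, 38: $t4=38
after li $t0, 2: $t0=2
after and $t2, $t4, $t5: $t2=38&32=32
after and $t4, $t2, $t5: $t4=32&32=32
after add $t5, $t7, $t2: $t5=(-1)+32=31
After step 8: $t5 = 31.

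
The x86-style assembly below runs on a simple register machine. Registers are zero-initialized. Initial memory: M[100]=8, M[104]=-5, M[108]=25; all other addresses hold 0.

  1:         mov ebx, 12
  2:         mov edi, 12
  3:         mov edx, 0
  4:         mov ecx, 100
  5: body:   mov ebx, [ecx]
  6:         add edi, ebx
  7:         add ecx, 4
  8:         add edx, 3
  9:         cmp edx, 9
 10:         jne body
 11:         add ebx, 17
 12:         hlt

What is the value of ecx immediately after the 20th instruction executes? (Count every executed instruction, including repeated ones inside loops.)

112

ebx=12
edi=12
edx=0
ecx=100
ebx=M[100]=8
edi=12+8=20
ecx=100+4=104
edx=0+3=3
cmp edx, 9  (cmp 3,9)
jne body: taken
ebx=M[104]=-5
edi=20+(-5)=15
ecx=104+4=108
edx=3+3=6
cmp edx, 9  (cmp 6,9)
jne body: taken
ebx=M[108]=25
edi=15+25=40
ecx=108+4=112
edx=6+3=9
After step 20: ecx = 112.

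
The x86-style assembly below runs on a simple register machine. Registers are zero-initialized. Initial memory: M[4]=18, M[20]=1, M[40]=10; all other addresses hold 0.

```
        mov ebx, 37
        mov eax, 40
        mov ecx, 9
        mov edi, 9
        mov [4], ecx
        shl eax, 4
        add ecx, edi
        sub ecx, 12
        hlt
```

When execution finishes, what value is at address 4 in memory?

9

mov ebx, 37 → ebx=37
mov eax, 40 → eax=40
mov ecx, 9 → ecx=9
mov edi, 9 → edi=9
mov [4], ecx → M[4]=9
shl eax, 4 → eax=40<<4=640
add ecx, edi → ecx=9+9=18
sub ecx, 12 → ecx=18-12=6
halt.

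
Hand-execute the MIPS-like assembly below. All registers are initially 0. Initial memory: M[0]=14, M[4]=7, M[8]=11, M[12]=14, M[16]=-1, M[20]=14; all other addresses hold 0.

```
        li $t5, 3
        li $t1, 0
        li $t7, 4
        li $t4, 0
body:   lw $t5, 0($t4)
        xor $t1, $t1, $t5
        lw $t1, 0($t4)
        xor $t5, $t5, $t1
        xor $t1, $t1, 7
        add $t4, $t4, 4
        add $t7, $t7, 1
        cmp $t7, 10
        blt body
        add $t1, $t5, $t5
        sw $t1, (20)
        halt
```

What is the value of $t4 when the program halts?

24

li $t5, 3 → $t5=3
li $t1, 0 → $t1=0
li $t7, 4 → $t7=4
li $t4, 0 → $t4=0
lw $t5, 0($t4) → $t5=M[0]=14
xor $t1, $t1, $t5 → $t1=0^14=14
lw $t1, 0($t4) → $t1=M[0]=14
xor $t5, $t5, $t1 → $t5=14^14=0
xor $t1, $t1, 7 → $t1=14^7=9
add $t4, $t4, 4 → $t4=0+4=4
add $t7, $t7, 1 → $t7=4+1=5
cmp $t7, 10  (cmp 5,10)
blt body: taken
lw $t5, 0($t4) → $t5=M[4]=7
xor $t1, $t1, $t5 → $t1=9^7=14
lw $t1, 0($t4) → $t1=M[4]=7
xor $t5, $t5, $t1 → $t5=7^7=0
xor $t1, $t1, 7 → $t1=7^7=0
add $t4, $t4, 4 → $t4=4+4=8
add $t7, $t7, 1 → $t7=5+1=6
cmp $t7, 10  (cmp 6,10)
blt body: taken
lw $t5, 0($t4) → $t5=M[8]=11
xor $t1, $t1, $t5 → $t1=0^11=11
lw $t1, 0($t4) → $t1=M[8]=11
xor $t5, $t5, $t1 → $t5=11^11=0
xor $t1, $t1, 7 → $t1=11^7=12
add $t4, $t4, 4 → $t4=8+4=12
add $t7, $t7, 1 → $t7=6+1=7
cmp $t7, 10  (cmp 7,10)
blt body: taken
lw $t5, 0($t4) → $t5=M[12]=14
xor $t1, $t1, $t5 → $t1=12^14=2
lw $t1, 0($t4) → $t1=M[12]=14
xor $t5, $t5, $t1 → $t5=14^14=0
xor $t1, $t1, 7 → $t1=14^7=9
add $t4, $t4, 4 → $t4=12+4=16
add $t7, $t7, 1 → $t7=7+1=8
cmp $t7, 10  (cmp 8,10)
blt body: taken
lw $t5, 0($t4) → $t5=M[16]=-1
xor $t1, $t1, $t5 → $t1=9^(-1)=-10
lw $t1, 0($t4) → $t1=M[16]=-1
xor $t5, $t5, $t1 → $t5=(-1)^(-1)=0
xor $t1, $t1, 7 → $t1=(-1)^7=-8
add $t4, $t4, 4 → $t4=16+4=20
add $t7, $t7, 1 → $t7=8+1=9
cmp $t7, 10  (cmp 9,10)
blt body: taken
lw $t5, 0($t4) → $t5=M[20]=14
xor $t1, $t1, $t5 → $t1=(-8)^14=-10
lw $t1, 0($t4) → $t1=M[20]=14
xor $t5, $t5, $t1 → $t5=14^14=0
xor $t1, $t1, 7 → $t1=14^7=9
add $t4, $t4, 4 → $t4=20+4=24
add $t7, $t7, 1 → $t7=9+1=10
cmp $t7, 10  (cmp 10,10)
blt body: not taken
add $t1, $t5, $t5 → $t1=0+0=0
sw $t1, (20) → M[20]=0
halt.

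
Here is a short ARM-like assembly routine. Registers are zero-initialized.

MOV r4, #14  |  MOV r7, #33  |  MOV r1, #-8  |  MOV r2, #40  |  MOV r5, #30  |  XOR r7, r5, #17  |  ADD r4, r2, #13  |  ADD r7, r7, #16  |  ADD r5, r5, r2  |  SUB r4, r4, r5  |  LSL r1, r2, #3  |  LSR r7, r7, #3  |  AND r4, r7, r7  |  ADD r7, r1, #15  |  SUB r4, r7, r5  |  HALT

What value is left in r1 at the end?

after MOV r4, #14: r4=14
after MOV r7, #33: r7=33
after MOV r1, #-8: r1=-8
after MOV r2, #40: r2=40
after MOV r5, #30: r5=30
after XOR r7, r5, #17: r7=30^17=15
after ADD r4, r2, #13: r4=40+13=53
after ADD r7, r7, #16: r7=15+16=31
after ADD r5, r5, r2: r5=30+40=70
after SUB r4, r4, r5: r4=53-70=-17
after LSL r1, r2, #3: r1=40<<3=320
after LSR r7, r7, #3: r7=31>>3=3
after AND r4, r7, r7: r4=3&3=3
after ADD r7, r1, #15: r7=320+15=335
after SUB r4, r7, r5: r4=335-70=265
halt.

320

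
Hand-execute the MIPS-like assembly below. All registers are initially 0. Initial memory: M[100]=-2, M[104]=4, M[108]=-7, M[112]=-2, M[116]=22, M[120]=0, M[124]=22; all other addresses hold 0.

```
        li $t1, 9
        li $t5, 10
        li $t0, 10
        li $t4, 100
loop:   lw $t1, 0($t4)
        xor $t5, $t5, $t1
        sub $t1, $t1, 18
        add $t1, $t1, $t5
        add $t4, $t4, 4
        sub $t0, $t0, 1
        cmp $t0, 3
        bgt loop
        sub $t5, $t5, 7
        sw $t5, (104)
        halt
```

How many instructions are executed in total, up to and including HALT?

63

after li $t1, 9: $t1=9
after li $t5, 10: $t5=10
after li $t0, 10: $t0=10
after li $t4, 100: $t4=100
after lw $t1, 0($t4): $t1=M[100]=-2
after xor $t5, $t5, $t1: $t5=10^(-2)=-12
after sub $t1, $t1, 18: $t1=(-2)-18=-20
after add $t1, $t1, $t5: $t1=(-20)+(-12)=-32
after add $t4, $t4, 4: $t4=100+4=104
after sub $t0, $t0, 1: $t0=10-1=9
cmp $t0, 3  (cmp 9,3)
bgt loop: taken
after lw $t1, 0($t4): $t1=M[104]=4
after xor $t5, $t5, $t1: $t5=(-12)^4=-16
after sub $t1, $t1, 18: $t1=4-18=-14
after add $t1, $t1, $t5: $t1=(-14)+(-16)=-30
after add $t4, $t4, 4: $t4=104+4=108
after sub $t0, $t0, 1: $t0=9-1=8
cmp $t0, 3  (cmp 8,3)
bgt loop: taken
after lw $t1, 0($t4): $t1=M[108]=-7
after xor $t5, $t5, $t1: $t5=(-16)^(-7)=9
after sub $t1, $t1, 18: $t1=(-7)-18=-25
after add $t1, $t1, $t5: $t1=(-25)+9=-16
after add $t4, $t4, 4: $t4=108+4=112
after sub $t0, $t0, 1: $t0=8-1=7
cmp $t0, 3  (cmp 7,3)
bgt loop: taken
after lw $t1, 0($t4): $t1=M[112]=-2
after xor $t5, $t5, $t1: $t5=9^(-2)=-9
after sub $t1, $t1, 18: $t1=(-2)-18=-20
after add $t1, $t1, $t5: $t1=(-20)+(-9)=-29
after add $t4, $t4, 4: $t4=112+4=116
after sub $t0, $t0, 1: $t0=7-1=6
cmp $t0, 3  (cmp 6,3)
bgt loop: taken
after lw $t1, 0($t4): $t1=M[116]=22
after xor $t5, $t5, $t1: $t5=(-9)^22=-31
after sub $t1, $t1, 18: $t1=22-18=4
after add $t1, $t1, $t5: $t1=4+(-31)=-27
after add $t4, $t4, 4: $t4=116+4=120
after sub $t0, $t0, 1: $t0=6-1=5
cmp $t0, 3  (cmp 5,3)
bgt loop: taken
after lw $t1, 0($t4): $t1=M[120]=0
after xor $t5, $t5, $t1: $t5=(-31)^0=-31
after sub $t1, $t1, 18: $t1=0-18=-18
after add $t1, $t1, $t5: $t1=(-18)+(-31)=-49
after add $t4, $t4, 4: $t4=120+4=124
after sub $t0, $t0, 1: $t0=5-1=4
cmp $t0, 3  (cmp 4,3)
bgt loop: taken
after lw $t1, 0($t4): $t1=M[124]=22
after xor $t5, $t5, $t1: $t5=(-31)^22=-9
after sub $t1, $t1, 18: $t1=22-18=4
after add $t1, $t1, $t5: $t1=4+(-9)=-5
after add $t4, $t4, 4: $t4=124+4=128
after sub $t0, $t0, 1: $t0=4-1=3
cmp $t0, 3  (cmp 3,3)
bgt loop: not taken
after sub $t5, $t5, 7: $t5=(-9)-7=-16
sw $t5, (104) → M[104]=-16
halt.
Total executed instructions: 63.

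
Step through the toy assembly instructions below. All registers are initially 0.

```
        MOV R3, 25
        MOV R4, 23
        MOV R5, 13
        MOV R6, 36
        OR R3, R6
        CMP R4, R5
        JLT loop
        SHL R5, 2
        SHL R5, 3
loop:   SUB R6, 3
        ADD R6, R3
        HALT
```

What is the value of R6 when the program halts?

94

R3=25
R4=23
R5=13
R6=36
R3=25|36=61
CMP R4, R5  (cmp 23,13)
JLT loop: not taken
R5=13<<2=52
R5=52<<3=416
R6=36-3=33
R6=33+61=94
halt.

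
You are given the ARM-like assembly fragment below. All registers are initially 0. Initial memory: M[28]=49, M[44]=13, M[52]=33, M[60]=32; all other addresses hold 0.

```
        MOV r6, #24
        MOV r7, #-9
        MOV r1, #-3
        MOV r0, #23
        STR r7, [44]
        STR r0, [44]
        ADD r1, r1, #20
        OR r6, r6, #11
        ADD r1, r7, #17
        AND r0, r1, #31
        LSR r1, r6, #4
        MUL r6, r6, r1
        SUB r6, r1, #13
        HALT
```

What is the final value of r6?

-12

after MOV r6, #24: r6=24
after MOV r7, #-9: r7=-9
after MOV r1, #-3: r1=-3
after MOV r0, #23: r0=23
STR r7, [44] → M[44]=-9
STR r0, [44] → M[44]=23
after ADD r1, r1, #20: r1=(-3)+20=17
after OR r6, r6, #11: r6=24|11=27
after ADD r1, r7, #17: r1=(-9)+17=8
after AND r0, r1, #31: r0=8&31=8
after LSR r1, r6, #4: r1=27>>4=1
after MUL r6, r6, r1: r6=27*1=27
after SUB r6, r1, #13: r6=1-13=-12
halt.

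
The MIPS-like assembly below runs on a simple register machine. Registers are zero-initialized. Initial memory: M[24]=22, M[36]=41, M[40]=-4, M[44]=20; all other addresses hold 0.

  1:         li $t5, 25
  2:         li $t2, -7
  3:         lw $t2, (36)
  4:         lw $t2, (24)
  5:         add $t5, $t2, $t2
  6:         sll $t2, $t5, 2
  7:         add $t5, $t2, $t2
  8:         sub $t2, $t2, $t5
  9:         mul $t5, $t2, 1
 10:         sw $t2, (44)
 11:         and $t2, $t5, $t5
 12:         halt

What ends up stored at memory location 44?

$t5=25
$t2=-7
$t2=M[36]=41
$t2=M[24]=22
$t5=22+22=44
$t2=44<<2=176
$t5=176+176=352
$t2=176-352=-176
$t5=(-176)*1=-176
sw $t2, (44) → M[44]=-176
$t2=(-176)&(-176)=-176
halt.

-176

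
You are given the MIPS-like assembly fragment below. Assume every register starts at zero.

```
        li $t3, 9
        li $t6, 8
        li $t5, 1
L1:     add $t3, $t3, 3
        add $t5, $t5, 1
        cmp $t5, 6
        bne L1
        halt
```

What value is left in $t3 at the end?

$t3=9
$t6=8
$t5=1
$t3=9+3=12
$t5=1+1=2
cmp $t5, 6  (cmp 2,6)
bne L1: taken
$t3=12+3=15
$t5=2+1=3
cmp $t5, 6  (cmp 3,6)
bne L1: taken
$t3=15+3=18
$t5=3+1=4
cmp $t5, 6  (cmp 4,6)
bne L1: taken
$t3=18+3=21
$t5=4+1=5
cmp $t5, 6  (cmp 5,6)
bne L1: taken
$t3=21+3=24
$t5=5+1=6
cmp $t5, 6  (cmp 6,6)
bne L1: not taken
halt.

24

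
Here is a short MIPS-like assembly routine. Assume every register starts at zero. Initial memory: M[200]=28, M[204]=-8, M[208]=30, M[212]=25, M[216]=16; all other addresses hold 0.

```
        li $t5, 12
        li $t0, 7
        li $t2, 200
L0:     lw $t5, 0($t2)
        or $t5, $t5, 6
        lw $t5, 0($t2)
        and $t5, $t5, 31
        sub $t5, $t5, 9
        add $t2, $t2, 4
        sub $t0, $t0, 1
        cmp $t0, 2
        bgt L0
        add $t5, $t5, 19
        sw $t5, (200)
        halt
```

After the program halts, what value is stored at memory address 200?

26

li $t5, 12 → $t5=12
li $t0, 7 → $t0=7
li $t2, 200 → $t2=200
lw $t5, 0($t2) → $t5=M[200]=28
or $t5, $t5, 6 → $t5=28|6=30
lw $t5, 0($t2) → $t5=M[200]=28
and $t5, $t5, 31 → $t5=28&31=28
sub $t5, $t5, 9 → $t5=28-9=19
add $t2, $t2, 4 → $t2=200+4=204
sub $t0, $t0, 1 → $t0=7-1=6
cmp $t0, 2  (cmp 6,2)
bgt L0: taken
lw $t5, 0($t2) → $t5=M[204]=-8
or $t5, $t5, 6 → $t5=(-8)|6=-2
lw $t5, 0($t2) → $t5=M[204]=-8
and $t5, $t5, 31 → $t5=(-8)&31=24
sub $t5, $t5, 9 → $t5=24-9=15
add $t2, $t2, 4 → $t2=204+4=208
sub $t0, $t0, 1 → $t0=6-1=5
cmp $t0, 2  (cmp 5,2)
bgt L0: taken
lw $t5, 0($t2) → $t5=M[208]=30
or $t5, $t5, 6 → $t5=30|6=30
lw $t5, 0($t2) → $t5=M[208]=30
and $t5, $t5, 31 → $t5=30&31=30
sub $t5, $t5, 9 → $t5=30-9=21
add $t2, $t2, 4 → $t2=208+4=212
sub $t0, $t0, 1 → $t0=5-1=4
cmp $t0, 2  (cmp 4,2)
bgt L0: taken
lw $t5, 0($t2) → $t5=M[212]=25
or $t5, $t5, 6 → $t5=25|6=31
lw $t5, 0($t2) → $t5=M[212]=25
and $t5, $t5, 31 → $t5=25&31=25
sub $t5, $t5, 9 → $t5=25-9=16
add $t2, $t2, 4 → $t2=212+4=216
sub $t0, $t0, 1 → $t0=4-1=3
cmp $t0, 2  (cmp 3,2)
bgt L0: taken
lw $t5, 0($t2) → $t5=M[216]=16
or $t5, $t5, 6 → $t5=16|6=22
lw $t5, 0($t2) → $t5=M[216]=16
and $t5, $t5, 31 → $t5=16&31=16
sub $t5, $t5, 9 → $t5=16-9=7
add $t2, $t2, 4 → $t2=216+4=220
sub $t0, $t0, 1 → $t0=3-1=2
cmp $t0, 2  (cmp 2,2)
bgt L0: not taken
add $t5, $t5, 19 → $t5=7+19=26
sw $t5, (200) → M[200]=26
halt.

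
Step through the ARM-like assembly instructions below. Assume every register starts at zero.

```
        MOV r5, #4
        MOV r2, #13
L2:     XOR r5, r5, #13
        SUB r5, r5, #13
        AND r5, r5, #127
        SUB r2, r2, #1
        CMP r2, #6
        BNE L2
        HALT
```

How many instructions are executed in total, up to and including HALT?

MOV r5, #4 → r5=4
MOV r2, #13 → r2=13
XOR r5, r5, #13 → r5=4^13=9
SUB r5, r5, #13 → r5=9-13=-4
AND r5, r5, #127 → r5=(-4)&127=124
SUB r2, r2, #1 → r2=13-1=12
CMP r2, #6  (cmp 12,6)
BNE L2: taken
XOR r5, r5, #13 → r5=124^13=113
SUB r5, r5, #13 → r5=113-13=100
AND r5, r5, #127 → r5=100&127=100
SUB r2, r2, #1 → r2=12-1=11
CMP r2, #6  (cmp 11,6)
BNE L2: taken
XOR r5, r5, #13 → r5=100^13=105
SUB r5, r5, #13 → r5=105-13=92
AND r5, r5, #127 → r5=92&127=92
SUB r2, r2, #1 → r2=11-1=10
CMP r2, #6  (cmp 10,6)
BNE L2: taken
XOR r5, r5, #13 → r5=92^13=81
SUB r5, r5, #13 → r5=81-13=68
AND r5, r5, #127 → r5=68&127=68
SUB r2, r2, #1 → r2=10-1=9
CMP r2, #6  (cmp 9,6)
BNE L2: taken
XOR r5, r5, #13 → r5=68^13=73
SUB r5, r5, #13 → r5=73-13=60
AND r5, r5, #127 → r5=60&127=60
SUB r2, r2, #1 → r2=9-1=8
CMP r2, #6  (cmp 8,6)
BNE L2: taken
XOR r5, r5, #13 → r5=60^13=49
SUB r5, r5, #13 → r5=49-13=36
AND r5, r5, #127 → r5=36&127=36
SUB r2, r2, #1 → r2=8-1=7
CMP r2, #6  (cmp 7,6)
BNE L2: taken
XOR r5, r5, #13 → r5=36^13=41
SUB r5, r5, #13 → r5=41-13=28
AND r5, r5, #127 → r5=28&127=28
SUB r2, r2, #1 → r2=7-1=6
CMP r2, #6  (cmp 6,6)
BNE L2: not taken
halt.
Total executed instructions: 45.

45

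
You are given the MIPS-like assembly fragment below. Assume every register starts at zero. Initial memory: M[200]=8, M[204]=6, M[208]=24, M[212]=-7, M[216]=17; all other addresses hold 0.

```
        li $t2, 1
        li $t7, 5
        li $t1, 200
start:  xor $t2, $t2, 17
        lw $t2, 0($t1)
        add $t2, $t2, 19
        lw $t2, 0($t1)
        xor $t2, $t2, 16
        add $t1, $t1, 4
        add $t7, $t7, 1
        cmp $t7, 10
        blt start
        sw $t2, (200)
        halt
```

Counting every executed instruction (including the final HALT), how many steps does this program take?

$t2=1
$t7=5
$t1=200
$t2=1^17=16
$t2=M[200]=8
$t2=8+19=27
$t2=M[200]=8
$t2=8^16=24
$t1=200+4=204
$t7=5+1=6
cmp $t7, 10  (cmp 6,10)
blt start: taken
$t2=24^17=9
$t2=M[204]=6
$t2=6+19=25
$t2=M[204]=6
$t2=6^16=22
$t1=204+4=208
$t7=6+1=7
cmp $t7, 10  (cmp 7,10)
blt start: taken
$t2=22^17=7
$t2=M[208]=24
$t2=24+19=43
$t2=M[208]=24
$t2=24^16=8
$t1=208+4=212
$t7=7+1=8
cmp $t7, 10  (cmp 8,10)
blt start: taken
$t2=8^17=25
$t2=M[212]=-7
$t2=(-7)+19=12
$t2=M[212]=-7
$t2=(-7)^16=-23
$t1=212+4=216
$t7=8+1=9
cmp $t7, 10  (cmp 9,10)
blt start: taken
$t2=(-23)^17=-8
$t2=M[216]=17
$t2=17+19=36
$t2=M[216]=17
$t2=17^16=1
$t1=216+4=220
$t7=9+1=10
cmp $t7, 10  (cmp 10,10)
blt start: not taken
sw $t2, (200) → M[200]=1
halt.
Total executed instructions: 50.

50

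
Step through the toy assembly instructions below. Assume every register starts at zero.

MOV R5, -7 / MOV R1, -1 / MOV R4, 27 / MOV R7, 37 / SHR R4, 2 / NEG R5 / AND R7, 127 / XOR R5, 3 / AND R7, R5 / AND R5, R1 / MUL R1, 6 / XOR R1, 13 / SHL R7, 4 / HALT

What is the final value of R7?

64

MOV R5, -7 → R5=-7
MOV R1, -1 → R1=-1
MOV R4, 27 → R4=27
MOV R7, 37 → R7=37
SHR R4, 2 → R4=27>>2=6
NEG R5 → R5=-(-7)=7
AND R7, 127 → R7=37&127=37
XOR R5, 3 → R5=7^3=4
AND R7, R5 → R7=37&4=4
AND R5, R1 → R5=4&(-1)=4
MUL R1, 6 → R1=(-1)*6=-6
XOR R1, 13 → R1=(-6)^13=-9
SHL R7, 4 → R7=4<<4=64
halt.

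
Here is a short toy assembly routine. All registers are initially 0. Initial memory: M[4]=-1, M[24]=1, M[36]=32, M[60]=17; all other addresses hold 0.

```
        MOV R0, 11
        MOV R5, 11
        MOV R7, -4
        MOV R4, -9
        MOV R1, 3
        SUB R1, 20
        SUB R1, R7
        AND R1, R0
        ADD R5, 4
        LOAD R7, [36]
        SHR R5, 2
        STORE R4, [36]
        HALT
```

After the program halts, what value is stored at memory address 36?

-9

R0=11
R5=11
R7=-4
R4=-9
R1=3
R1=3-20=-17
R1=(-17)-(-4)=-13
R1=(-13)&11=3
R5=11+4=15
R7=M[36]=32
R5=15>>2=3
STORE R4, [36] → M[36]=-9
halt.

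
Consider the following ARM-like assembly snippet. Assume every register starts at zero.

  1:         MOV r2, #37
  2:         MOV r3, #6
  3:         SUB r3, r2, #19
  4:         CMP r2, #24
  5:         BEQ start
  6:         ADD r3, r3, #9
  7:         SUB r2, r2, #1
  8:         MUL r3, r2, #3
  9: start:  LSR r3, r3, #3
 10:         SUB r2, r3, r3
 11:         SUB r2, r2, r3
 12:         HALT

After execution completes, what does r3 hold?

13

MOV r2, #37 → r2=37
MOV r3, #6 → r3=6
SUB r3, r2, #19 → r3=37-19=18
CMP r2, #24  (cmp 37,24)
BEQ start: not taken
ADD r3, r3, #9 → r3=18+9=27
SUB r2, r2, #1 → r2=37-1=36
MUL r3, r2, #3 → r3=36*3=108
LSR r3, r3, #3 → r3=108>>3=13
SUB r2, r3, r3 → r2=13-13=0
SUB r2, r2, r3 → r2=0-13=-13
halt.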